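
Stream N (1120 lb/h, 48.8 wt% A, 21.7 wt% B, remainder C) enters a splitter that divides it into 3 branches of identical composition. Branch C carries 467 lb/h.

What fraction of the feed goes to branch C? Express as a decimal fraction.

0.417

Fraction to C = 467/1120 = 0.4170.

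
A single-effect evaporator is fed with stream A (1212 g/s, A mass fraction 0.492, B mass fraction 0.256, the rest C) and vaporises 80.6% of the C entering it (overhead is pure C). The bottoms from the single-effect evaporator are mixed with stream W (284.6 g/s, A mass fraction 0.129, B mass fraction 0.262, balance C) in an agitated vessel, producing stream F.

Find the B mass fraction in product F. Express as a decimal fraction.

0.308

Vapour removed = 0.806×0.252×1212 = 246.17 g/s; concentrate = 965.83 g/s.
B reaching the mixer = 310.27 (from concentrate) + 284.6×0.262 = 384.84 g/s.
Product flow = 965.83 + 284.6 = 1250.4 g/s; B fraction = 0.308.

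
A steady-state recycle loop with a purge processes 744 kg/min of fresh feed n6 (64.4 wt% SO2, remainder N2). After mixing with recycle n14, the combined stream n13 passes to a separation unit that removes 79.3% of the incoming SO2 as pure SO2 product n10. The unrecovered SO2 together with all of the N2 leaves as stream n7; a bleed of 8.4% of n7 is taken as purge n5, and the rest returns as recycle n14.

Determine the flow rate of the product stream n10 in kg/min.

468.9 kg/min

SO2 in n13: m_A = 744×0.644 + (1−0.084)·(1−0.793)·m_A, so m_A = 479.14/0.8104 = 591.24 kg/min.
Product n10 = 0.793×591.24 = 468.86 kg/min.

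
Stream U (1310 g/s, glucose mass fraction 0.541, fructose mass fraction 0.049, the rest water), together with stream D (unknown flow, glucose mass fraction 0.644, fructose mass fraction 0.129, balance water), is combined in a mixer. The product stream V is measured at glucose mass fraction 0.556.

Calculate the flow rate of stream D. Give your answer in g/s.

223.3 g/s

Let D be the unknown flow. Total out = 1310 + D.
glucose balance: 708.71 + 0.644·D = 0.556·(1310 + D)
(0.644 − 0.556)·D = 0.556×1310 − 708.71 = 19.65
D = 19.65 / 0.088 = 223.3 g/s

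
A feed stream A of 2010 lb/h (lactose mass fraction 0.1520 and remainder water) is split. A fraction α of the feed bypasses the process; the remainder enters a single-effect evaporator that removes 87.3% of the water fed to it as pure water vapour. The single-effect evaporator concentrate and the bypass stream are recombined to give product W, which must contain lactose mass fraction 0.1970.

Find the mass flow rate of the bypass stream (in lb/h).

1390 lb/h

All 2010×0.152 = 305.52 lb/h of lactose reaches W, so W = 305.52/0.197 = 1550.9 lb/h and vapour = 459.14 lb/h.
The evaporator receives (1−α)·2010 of feed at 0.848 water and removes 0.873 of that water:
0.873×0.848×(1−α)×2010 = 459.14
(1−α) = 459.14/1488 = 0.3086;  α = 0.6914.
Bypass flow = 0.6914×2010 = 1389.8 lb/h.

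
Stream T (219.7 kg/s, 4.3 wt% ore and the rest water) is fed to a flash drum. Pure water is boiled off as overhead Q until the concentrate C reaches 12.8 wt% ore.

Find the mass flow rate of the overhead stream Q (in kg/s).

ore is conserved: 219.7×0.043 = 9.4471 kg/s all reports to the concentrate.
Concentrate = 9.4471/(target fraction) = 73.805 kg/s.
Overhead = 219.7 − 73.805 = 145.89 kg/s.

145.9 kg/s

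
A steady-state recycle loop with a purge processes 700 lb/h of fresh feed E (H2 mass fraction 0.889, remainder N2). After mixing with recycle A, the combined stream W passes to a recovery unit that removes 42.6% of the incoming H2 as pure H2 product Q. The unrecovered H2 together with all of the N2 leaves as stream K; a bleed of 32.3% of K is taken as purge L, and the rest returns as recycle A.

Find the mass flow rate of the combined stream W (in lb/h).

N2 enters only via E and leaves only via the purge: 700×0.111 = 0.323×(N2 in K), and the recovery unit passes all N2, so N2 in W = N2 in K = 240.56 lb/h.
H2 in W: m_A = 700×0.889 + (1−0.323)·(1−0.426)·m_A, so m_A = 622.3/0.6114 = 1017.8 lb/h.
W = 1017.8 + 240.56 = 1258.4 lb/h.

1258 lb/h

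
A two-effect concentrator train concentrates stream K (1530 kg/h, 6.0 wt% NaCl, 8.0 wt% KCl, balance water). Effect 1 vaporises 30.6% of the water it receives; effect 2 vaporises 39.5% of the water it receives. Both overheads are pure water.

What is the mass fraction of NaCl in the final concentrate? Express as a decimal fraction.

0.120

water in feed = 1530×0.860 = 1315.8 kg/h.
After stage 1: water left = (1−0.306)×1315.8 = 913.17; stream total = 1127.4 kg/h.
After stage 2: water left = (1−0.395)×913.17 = 552.46; final concentrate = 766.66 kg/h.
NaCl fraction = 91.8/766.66 = 0.120.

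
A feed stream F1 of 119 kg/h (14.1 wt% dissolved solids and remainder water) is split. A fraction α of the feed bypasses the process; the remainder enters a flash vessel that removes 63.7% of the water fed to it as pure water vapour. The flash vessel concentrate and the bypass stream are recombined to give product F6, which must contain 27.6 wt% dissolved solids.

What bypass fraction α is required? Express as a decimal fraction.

All 119×0.141 = 16.779 kg/h of dissolved solids reaches F6, so F6 = 16.779/0.276 = 60.793 kg/h and vapour = 58.207 kg/h.
The evaporator receives (1−α)·119 of feed at 0.859 water and removes 0.637 of that water:
0.637×0.859×(1−α)×119 = 58.207
(1−α) = 58.207/65.115 = 0.8939;  α = 0.1061.

0.106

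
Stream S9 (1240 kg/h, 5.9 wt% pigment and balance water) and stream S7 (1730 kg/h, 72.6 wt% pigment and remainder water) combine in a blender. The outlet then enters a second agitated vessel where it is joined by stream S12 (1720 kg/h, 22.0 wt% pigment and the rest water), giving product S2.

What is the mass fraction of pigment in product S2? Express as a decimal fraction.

0.3641

Overall, product flow = 4690 kg/h.
pigment in = 1240×0.059 + 1730×0.726 + 1720×0.220 = 1707.5 kg/h.
pigment fraction in S2 = 0.3641.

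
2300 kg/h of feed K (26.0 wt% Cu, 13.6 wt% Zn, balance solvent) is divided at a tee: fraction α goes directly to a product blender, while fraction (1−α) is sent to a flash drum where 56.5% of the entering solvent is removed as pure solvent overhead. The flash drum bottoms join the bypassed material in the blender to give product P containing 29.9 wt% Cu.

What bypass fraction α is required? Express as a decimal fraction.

0.618

All 2300×0.260 = 598 kg/h of Cu reaches P, so P = 598/0.299 = 2000 kg/h and vapour = 300 kg/h.
The evaporator receives (1−α)·2300 of feed at 0.604 solvent and removes 0.565 of that solvent:
0.565×0.604×(1−α)×2300 = 300
(1−α) = 300/784.9 = 0.3822;  α = 0.6178.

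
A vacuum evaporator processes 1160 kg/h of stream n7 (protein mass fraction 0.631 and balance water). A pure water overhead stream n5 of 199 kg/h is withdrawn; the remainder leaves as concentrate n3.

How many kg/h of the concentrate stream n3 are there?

961 kg/h

Concentrate = 1160 − 199 = 961 kg/h.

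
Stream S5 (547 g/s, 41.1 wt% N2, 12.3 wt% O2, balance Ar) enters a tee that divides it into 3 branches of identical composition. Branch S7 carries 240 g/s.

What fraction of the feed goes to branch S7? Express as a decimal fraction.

0.439

Fraction to S7 = 240/547 = 0.4388.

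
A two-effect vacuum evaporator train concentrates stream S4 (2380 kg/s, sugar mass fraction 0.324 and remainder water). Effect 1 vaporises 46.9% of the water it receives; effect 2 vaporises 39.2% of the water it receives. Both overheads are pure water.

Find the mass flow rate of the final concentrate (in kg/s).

water in feed = 2380×0.676 = 1608.9 kg/s.
After stage 1: water left = (1−0.469)×1608.9 = 854.32; stream total = 1625.4 kg/s.
After stage 2: water left = (1−0.392)×854.32 = 519.42; final concentrate = 1290.5 kg/s.

1291 kg/s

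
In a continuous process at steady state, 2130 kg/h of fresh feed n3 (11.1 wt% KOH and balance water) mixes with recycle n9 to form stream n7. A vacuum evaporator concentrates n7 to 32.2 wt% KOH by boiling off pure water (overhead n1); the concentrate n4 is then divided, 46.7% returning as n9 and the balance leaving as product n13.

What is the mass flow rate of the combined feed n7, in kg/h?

Overall KOH balance (none leaves overhead): KOH in fresh feed = KOH in product, i.e. 2130×0.111 = (1−0.467)·n4·0.322.
n4 = 236.43/(0.322×0.533) = 1377.6 kg/h.
Recycle n9 = 0.467×1377.6 = 643.33 kg/h.
Combined feed n7 = 2130 + 643.33 = 2773.3 kg/h.

2773 kg/h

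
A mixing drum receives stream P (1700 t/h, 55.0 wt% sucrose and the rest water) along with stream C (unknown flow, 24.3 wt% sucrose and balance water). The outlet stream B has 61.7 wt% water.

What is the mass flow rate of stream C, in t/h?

2028 t/h

Let C be the unknown flow. Total out = 1700 + C.
water balance: 765 + 0.757·C = 0.617·(1700 + C)
(0.757 − 0.617)·C = 0.617×1700 − 765 = 283.9
C = 283.9 / 0.140 = 2027.9 t/h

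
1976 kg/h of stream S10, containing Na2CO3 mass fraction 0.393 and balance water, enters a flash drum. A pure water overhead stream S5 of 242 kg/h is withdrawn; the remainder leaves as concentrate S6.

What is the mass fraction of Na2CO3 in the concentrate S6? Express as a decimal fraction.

0.448

Na2CO3 is not removed: 1976×0.393 = 776.57 kg/h of Na2CO3 enters S6.
Concentrate = 1976 − 242 = 1734 kg/h.
Mass fraction = 776.57/1734 = 0.448.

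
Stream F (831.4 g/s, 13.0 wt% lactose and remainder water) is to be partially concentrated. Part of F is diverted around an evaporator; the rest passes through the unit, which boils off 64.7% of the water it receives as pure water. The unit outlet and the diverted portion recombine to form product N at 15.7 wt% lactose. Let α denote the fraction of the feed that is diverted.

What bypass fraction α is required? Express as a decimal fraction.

All 831.4×0.130 = 108.08 g/s of lactose reaches N, so N = 108.08/0.157 = 688.42 g/s and vapour = 142.98 g/s.
The evaporator receives (1−α)·831.4 of feed at 0.870 water and removes 0.647 of that water:
0.647×0.870×(1−α)×831.4 = 142.98
(1−α) = 142.98/467.99 = 0.3055;  α = 0.6945.

0.694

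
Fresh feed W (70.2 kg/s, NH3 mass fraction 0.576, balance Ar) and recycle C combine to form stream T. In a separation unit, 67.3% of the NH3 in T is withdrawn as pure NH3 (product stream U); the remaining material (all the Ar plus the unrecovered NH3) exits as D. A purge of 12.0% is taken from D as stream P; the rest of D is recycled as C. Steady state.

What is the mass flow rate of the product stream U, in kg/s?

NH3 in T: m_A = 70.2×0.576 + (1−0.120)·(1−0.673)·m_A, so m_A = 40.435/0.7122 = 56.772 kg/s.
Product U = 0.673×56.772 = 38.207 kg/s.

38.21 kg/s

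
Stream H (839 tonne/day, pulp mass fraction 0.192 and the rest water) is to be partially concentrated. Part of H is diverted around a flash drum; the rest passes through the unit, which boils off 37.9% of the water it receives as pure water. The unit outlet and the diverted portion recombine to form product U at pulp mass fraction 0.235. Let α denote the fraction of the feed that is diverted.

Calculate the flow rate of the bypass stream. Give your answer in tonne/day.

337.7 tonne/day

All 839×0.192 = 161.09 tonne/day of pulp reaches U, so U = 161.09/0.235 = 685.48 tonne/day and vapour = 153.52 tonne/day.
The evaporator receives (1−α)·839 of feed at 0.808 water and removes 0.379 of that water:
0.379×0.808×(1−α)×839 = 153.52
(1−α) = 153.52/256.93 = 0.5975;  α = 0.4025.
Bypass flow = 0.4025×839 = 337.68 tonne/day.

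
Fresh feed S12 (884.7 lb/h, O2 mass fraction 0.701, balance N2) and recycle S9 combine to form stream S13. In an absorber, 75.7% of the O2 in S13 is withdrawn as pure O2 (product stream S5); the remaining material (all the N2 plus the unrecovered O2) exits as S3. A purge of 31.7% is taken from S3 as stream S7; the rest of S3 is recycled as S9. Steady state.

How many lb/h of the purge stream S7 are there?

321.8 lb/h

N2 enters only via S12 and leaves only via the purge: 884.7×0.299 = 0.317×(N2 in S3), and the absorber passes all N2, so N2 in S13 = N2 in S3 = 834.46 lb/h.
O2 in S13: m_A = 884.7×0.701 + (1−0.317)·(1−0.757)·m_A, so m_A = 620.17/0.8340 = 743.59 lb/h.
S3 = (1−0.757)×743.59 + 834.46 = 1015.2 lb/h.
Purge S7 = 0.317×1015.2 = 321.8 lb/h.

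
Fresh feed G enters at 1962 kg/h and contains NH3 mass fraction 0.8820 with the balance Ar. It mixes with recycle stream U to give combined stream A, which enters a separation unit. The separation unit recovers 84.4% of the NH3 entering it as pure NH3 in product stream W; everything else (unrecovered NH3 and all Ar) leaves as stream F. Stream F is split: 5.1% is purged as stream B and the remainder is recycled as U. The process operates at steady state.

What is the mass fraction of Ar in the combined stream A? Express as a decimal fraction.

0.6909

Ar enters only via G and leaves only via the purge: 1962×0.118 = 0.051×(Ar in F), and the separation unit passes all Ar, so Ar in A = Ar in F = 4539.5 kg/h.
NH3 in A: m_A = 1962×0.882 + (1−0.051)·(1−0.844)·m_A, so m_A = 1730.5/0.8520 = 2031.2 kg/h.
A = 2031.2 + 4539.5 = 6570.7 kg/h.
Ar fraction in A = 4539.5/6570.7 = 0.6909.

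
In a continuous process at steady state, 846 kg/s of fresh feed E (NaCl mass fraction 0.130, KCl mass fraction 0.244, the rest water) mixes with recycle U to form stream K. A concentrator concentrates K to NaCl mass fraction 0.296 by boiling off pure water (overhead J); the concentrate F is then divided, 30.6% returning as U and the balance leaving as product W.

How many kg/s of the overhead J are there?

Overall NaCl balance (none leaves overhead): NaCl in fresh feed = NaCl in product, i.e. 846×0.130 = (1−0.306)·F·0.296.
F = 109.98/(0.296×0.694) = 535.38 kg/s.
Recycle U = 0.306×535.38 = 163.83 kg/s.
Combined feed K = 846 + 163.83 = 1009.8 kg/s.
Overhead J = K − F = 1009.8 − 535.38 = 474.45 kg/s.

474.4 kg/s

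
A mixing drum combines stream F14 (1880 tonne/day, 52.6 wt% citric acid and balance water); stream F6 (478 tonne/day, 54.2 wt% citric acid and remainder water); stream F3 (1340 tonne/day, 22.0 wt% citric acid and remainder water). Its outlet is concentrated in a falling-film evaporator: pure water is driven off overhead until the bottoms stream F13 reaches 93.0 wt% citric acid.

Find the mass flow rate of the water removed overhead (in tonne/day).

2039 tonne/day

citric acid entering = 1880×0.526 + 478×0.542 + 1340×0.220 = 1542.8 tonne/day.
All citric acid reports to F13, so F13 = 1542.8/0.930 = 1658.9 tonne/day.
Total feed = 3698 tonne/day; overhead = 3698 − 1658.9 = 2039.1 tonne/day.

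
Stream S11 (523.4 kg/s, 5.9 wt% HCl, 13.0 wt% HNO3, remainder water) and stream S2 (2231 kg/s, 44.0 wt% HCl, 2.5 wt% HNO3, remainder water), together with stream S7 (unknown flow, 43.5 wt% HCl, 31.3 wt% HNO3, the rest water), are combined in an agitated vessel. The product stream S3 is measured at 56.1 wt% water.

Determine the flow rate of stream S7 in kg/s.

Let S7 be the unknown flow. Total out = 2754.4 + S7.
water balance: 1618.1 + 0.252·S7 = 0.561·(2754.4 + S7)
(0.252 − 0.561)·S7 = 0.561×2754.4 − 1618.1 = -72.844
S7 = -72.844 / -0.309 = 235.74 kg/s

235.7 kg/s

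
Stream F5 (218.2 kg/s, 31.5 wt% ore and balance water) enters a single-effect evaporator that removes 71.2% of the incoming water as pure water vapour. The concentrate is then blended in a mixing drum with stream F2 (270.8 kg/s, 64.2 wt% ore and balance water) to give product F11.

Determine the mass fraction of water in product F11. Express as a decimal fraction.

Vapour removed = 0.712×0.685×218.2 = 106.42 kg/s; concentrate = 111.78 kg/s.
water reaching the mixer = 43.046 (from concentrate) + 270.8×0.358 = 139.99 kg/s.
Product flow = 111.78 + 270.8 = 382.58 kg/s; water fraction = 0.366.

0.366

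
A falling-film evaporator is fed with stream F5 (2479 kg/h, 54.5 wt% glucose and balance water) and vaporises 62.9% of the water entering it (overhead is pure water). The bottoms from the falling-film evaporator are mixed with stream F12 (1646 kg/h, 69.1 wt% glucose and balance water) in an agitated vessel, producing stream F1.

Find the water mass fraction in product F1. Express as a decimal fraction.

0.2714

Vapour removed = 0.629×0.455×2479 = 709.48 kg/h; concentrate = 1769.5 kg/h.
water reaching the mixer = 418.47 (from concentrate) + 1646×0.309 = 927.08 kg/h.
Product flow = 1769.5 + 1646 = 3415.5 kg/h; water fraction = 0.2714.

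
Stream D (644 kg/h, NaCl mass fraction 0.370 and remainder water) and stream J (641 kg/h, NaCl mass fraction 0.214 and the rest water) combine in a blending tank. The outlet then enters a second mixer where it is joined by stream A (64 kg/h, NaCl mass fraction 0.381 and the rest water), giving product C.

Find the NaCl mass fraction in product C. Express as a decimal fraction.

Overall, product flow = 1349 kg/h.
NaCl in = 644×0.370 + 641×0.214 + 64×0.381 = 399.84 kg/h.
NaCl fraction in C = 0.296.

0.296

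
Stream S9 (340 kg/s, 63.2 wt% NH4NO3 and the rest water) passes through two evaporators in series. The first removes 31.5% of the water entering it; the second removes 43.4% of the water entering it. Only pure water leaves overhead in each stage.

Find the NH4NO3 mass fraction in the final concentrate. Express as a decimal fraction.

0.816

water in feed = 340×0.368 = 125.12 kg/s.
After stage 1: water left = (1−0.315)×125.12 = 85.707; stream total = 300.59 kg/s.
After stage 2: water left = (1−0.434)×85.707 = 48.51; final concentrate = 263.39 kg/s.
NH4NO3 fraction = 214.88/263.39 = 0.816.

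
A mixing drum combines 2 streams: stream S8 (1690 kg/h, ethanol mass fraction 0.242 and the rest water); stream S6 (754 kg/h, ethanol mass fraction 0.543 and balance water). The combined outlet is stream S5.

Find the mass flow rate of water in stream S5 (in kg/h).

water out = water in = 1690×0.758 + 754×0.457 = 1625.6 kg/h.

1626 kg/h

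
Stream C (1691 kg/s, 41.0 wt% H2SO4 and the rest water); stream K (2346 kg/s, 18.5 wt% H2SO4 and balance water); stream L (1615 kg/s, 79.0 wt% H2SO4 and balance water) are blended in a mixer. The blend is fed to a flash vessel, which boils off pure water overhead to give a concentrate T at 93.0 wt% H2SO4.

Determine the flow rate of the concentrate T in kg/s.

2584 kg/s

H2SO4 entering = 1691×0.410 + 2346×0.185 + 1615×0.790 = 2403.2 kg/s.
All H2SO4 reports to T, so T = 2403.2/0.930 = 2584.1 kg/s.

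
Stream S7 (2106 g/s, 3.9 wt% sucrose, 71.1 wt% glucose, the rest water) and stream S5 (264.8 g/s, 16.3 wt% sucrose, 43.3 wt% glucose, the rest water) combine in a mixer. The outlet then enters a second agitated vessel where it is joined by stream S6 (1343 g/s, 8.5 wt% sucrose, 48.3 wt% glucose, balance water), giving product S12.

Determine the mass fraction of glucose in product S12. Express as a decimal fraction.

Overall, product flow = 3713.8 g/s.
glucose in = 2106×0.711 + 264.8×0.433 + 1343×0.483 = 2260.7 g/s.
glucose fraction in S12 = 0.6087.

0.6087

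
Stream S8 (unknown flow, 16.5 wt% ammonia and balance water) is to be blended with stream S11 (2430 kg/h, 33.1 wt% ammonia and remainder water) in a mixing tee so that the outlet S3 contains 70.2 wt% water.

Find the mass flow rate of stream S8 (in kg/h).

Let S8 be the unknown flow. Total out = 2430 + S8.
water balance: 1625.7 + 0.835·S8 = 0.702·(2430 + S8)
(0.835 − 0.702)·S8 = 0.702×2430 − 1625.7 = 80.19
S8 = 80.19 / 0.133 = 602.93 kg/h

602.9 kg/h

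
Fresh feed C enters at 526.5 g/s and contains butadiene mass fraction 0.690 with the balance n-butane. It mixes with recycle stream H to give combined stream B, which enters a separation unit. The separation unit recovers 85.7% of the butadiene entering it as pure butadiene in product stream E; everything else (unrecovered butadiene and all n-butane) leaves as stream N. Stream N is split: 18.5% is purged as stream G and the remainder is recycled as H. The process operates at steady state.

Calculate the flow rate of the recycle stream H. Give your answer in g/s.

n-butane enters only via C and leaves only via the purge: 526.5×0.310 = 0.185×(n-butane in N), and the separation unit passes all n-butane, so n-butane in B = n-butane in N = 882.24 g/s.
butadiene in B: m_A = 526.5×0.690 + (1−0.185)·(1−0.857)·m_A, so m_A = 363.28/0.8835 = 411.21 g/s.
N = (1−0.857)×411.21 + 882.24 = 941.05 g/s.
Recycle H = (1−0.185)×941.05 = 766.95 g/s.

767 g/s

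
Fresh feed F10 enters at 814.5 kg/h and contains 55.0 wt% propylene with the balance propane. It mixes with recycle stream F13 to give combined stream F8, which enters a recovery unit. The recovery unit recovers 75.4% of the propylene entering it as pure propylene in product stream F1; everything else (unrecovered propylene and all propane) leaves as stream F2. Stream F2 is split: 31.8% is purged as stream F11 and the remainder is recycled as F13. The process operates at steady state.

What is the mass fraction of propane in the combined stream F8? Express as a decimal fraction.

0.6817

propane enters only via F10 and leaves only via the purge: 814.5×0.450 = 0.318×(propane in F2), and the recovery unit passes all propane, so propane in F8 = propane in F2 = 1152.6 kg/h.
propylene in F8: m_A = 814.5×0.550 + (1−0.318)·(1−0.754)·m_A, so m_A = 447.98/0.8322 = 538.28 kg/h.
F8 = 538.28 + 1152.6 = 1690.9 kg/h.
propane fraction in F8 = 1152.6/1690.9 = 0.6817.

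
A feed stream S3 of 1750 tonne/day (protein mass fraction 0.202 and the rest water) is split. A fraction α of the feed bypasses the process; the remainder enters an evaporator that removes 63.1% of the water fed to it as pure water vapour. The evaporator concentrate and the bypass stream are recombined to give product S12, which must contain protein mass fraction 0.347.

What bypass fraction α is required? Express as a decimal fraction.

All 1750×0.202 = 353.5 tonne/day of protein reaches S12, so S12 = 353.5/0.347 = 1018.7 tonne/day and vapour = 731.27 tonne/day.
The evaporator receives (1−α)·1750 of feed at 0.798 water and removes 0.631 of that water:
0.631×0.798×(1−α)×1750 = 731.27
(1−α) = 731.27/881.19 = 0.8299;  α = 0.1701.

0.170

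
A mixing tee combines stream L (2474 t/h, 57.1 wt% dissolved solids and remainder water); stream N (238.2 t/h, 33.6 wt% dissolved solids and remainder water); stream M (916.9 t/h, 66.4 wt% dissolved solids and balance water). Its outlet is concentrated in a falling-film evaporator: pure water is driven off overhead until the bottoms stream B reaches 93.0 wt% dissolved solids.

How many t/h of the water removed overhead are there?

1369 t/h

dissolved solids entering = 2474×0.571 + 238.2×0.336 + 916.9×0.664 = 2101.5 t/h.
All dissolved solids reports to B, so B = 2101.5/0.930 = 2259.7 t/h.
Total feed = 3629.1 t/h; overhead = 3629.1 − 2259.7 = 1369.4 t/h.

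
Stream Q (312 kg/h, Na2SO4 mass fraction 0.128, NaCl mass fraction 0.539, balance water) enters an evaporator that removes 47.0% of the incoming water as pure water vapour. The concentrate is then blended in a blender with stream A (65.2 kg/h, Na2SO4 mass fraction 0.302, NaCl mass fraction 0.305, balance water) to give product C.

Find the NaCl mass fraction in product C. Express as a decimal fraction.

Vapour removed = 0.470×0.333×312 = 48.831 kg/h; concentrate = 263.17 kg/h.
NaCl reaching the mixer = 168.17 (from concentrate) + 65.2×0.305 = 188.05 kg/h.
Product flow = 263.17 + 65.2 = 328.37 kg/h; NaCl fraction = 0.573.

0.573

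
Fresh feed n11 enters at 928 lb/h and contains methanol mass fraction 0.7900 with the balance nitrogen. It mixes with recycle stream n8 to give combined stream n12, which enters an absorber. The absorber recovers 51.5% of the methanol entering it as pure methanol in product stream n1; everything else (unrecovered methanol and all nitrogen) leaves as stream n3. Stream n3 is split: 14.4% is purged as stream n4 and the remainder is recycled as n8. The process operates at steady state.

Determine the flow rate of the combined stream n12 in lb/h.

2607 lb/h

nitrogen enters only via n11 and leaves only via the purge: 928×0.210 = 0.144×(nitrogen in n3), and the absorber passes all nitrogen, so nitrogen in n12 = nitrogen in n3 = 1353.3 lb/h.
methanol in n12: m_A = 928×0.790 + (1−0.144)·(1−0.515)·m_A, so m_A = 733.12/0.5848 = 1253.5 lb/h.
n12 = 1253.5 + 1353.3 = 2606.9 lb/h.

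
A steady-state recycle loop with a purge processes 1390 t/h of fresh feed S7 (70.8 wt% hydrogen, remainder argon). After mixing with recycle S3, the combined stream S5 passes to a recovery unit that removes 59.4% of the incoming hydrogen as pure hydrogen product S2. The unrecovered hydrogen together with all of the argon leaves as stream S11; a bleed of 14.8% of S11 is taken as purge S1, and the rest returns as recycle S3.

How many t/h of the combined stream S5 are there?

argon enters only via S7 and leaves only via the purge: 1390×0.292 = 0.148×(argon in S11), and the recovery unit passes all argon, so argon in S5 = argon in S11 = 2742.4 t/h.
hydrogen in S5: m_A = 1390×0.708 + (1−0.148)·(1−0.594)·m_A, so m_A = 984.12/0.6541 = 1504.6 t/h.
S5 = 1504.6 + 2742.4 = 4247 t/h.

4247 t/h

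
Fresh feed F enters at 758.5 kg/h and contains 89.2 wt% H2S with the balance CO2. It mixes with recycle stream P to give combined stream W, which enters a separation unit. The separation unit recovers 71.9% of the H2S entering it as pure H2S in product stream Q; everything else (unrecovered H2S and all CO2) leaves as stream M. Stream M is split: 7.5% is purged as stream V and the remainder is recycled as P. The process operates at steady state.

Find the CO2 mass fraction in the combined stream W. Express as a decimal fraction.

CO2 enters only via F and leaves only via the purge: 758.5×0.108 = 0.075×(CO2 in M), and the separation unit passes all CO2, so CO2 in W = CO2 in M = 1092.2 kg/h.
H2S in W: m_A = 758.5×0.892 + (1−0.075)·(1−0.719)·m_A, so m_A = 676.58/0.7401 = 914.21 kg/h.
W = 914.21 + 1092.2 = 2006.4 kg/h.
CO2 fraction in W = 1092.2/2006.4 = 0.544.

0.544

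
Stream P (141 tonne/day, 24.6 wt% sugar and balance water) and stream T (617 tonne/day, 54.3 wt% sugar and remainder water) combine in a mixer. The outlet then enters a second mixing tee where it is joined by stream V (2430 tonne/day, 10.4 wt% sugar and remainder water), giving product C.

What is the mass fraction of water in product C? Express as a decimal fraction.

0.8048

Overall, product flow = 3188 tonne/day.
water in = 141×0.754 + 617×0.457 + 2430×0.896 = 2565.6 tonne/day.
water fraction in C = 0.8048.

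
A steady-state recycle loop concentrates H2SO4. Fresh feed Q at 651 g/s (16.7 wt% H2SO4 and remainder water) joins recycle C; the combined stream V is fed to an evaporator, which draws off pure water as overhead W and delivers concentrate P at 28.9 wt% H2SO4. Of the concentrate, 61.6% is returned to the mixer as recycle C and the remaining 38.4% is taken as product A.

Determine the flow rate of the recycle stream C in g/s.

Overall H2SO4 balance (none leaves overhead): H2SO4 in fresh feed = H2SO4 in product, i.e. 651×0.167 = (1−0.616)·P·0.289.
P = 108.72/(0.289×0.384) = 979.64 g/s.
Recycle C = 0.616×979.64 = 603.46 g/s.

603.5 g/s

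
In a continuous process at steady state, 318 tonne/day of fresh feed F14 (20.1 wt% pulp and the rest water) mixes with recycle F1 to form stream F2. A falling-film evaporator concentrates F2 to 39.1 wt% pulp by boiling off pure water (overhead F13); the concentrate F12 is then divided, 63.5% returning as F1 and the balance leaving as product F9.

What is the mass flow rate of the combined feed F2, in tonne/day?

602.4 tonne/day

Overall pulp balance (none leaves overhead): pulp in fresh feed = pulp in product, i.e. 318×0.201 = (1−0.635)·F12·0.391.
F12 = 63.918/(0.391×0.365) = 447.87 tonne/day.
Recycle F1 = 0.635×447.87 = 284.4 tonne/day.
Combined feed F2 = 318 + 284.4 = 602.4 tonne/day.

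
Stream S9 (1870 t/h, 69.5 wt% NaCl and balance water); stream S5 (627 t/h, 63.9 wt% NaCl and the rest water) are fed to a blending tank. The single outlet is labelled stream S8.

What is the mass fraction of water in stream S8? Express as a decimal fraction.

0.319

Total flow out = 1870 + 627 = 2497 t/h.
water in = 1870×0.305 + 627×0.361 = 796.7 t/h.
water mass fraction in S8 = 796.7/2497 = 0.319.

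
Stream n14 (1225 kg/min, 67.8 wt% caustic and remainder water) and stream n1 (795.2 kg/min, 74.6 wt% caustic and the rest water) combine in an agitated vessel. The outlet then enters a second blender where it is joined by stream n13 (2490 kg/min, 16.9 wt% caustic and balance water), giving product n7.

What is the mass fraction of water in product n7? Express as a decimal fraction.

Overall, product flow = 4510.2 kg/min.
water in = 1225×0.322 + 795.2×0.254 + 2490×0.831 = 2665.6 kg/min.
water fraction in n7 = 0.5910.

0.5910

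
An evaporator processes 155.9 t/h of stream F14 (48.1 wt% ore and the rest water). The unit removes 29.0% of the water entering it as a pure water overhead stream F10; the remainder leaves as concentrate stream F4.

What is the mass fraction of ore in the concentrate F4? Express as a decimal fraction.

ore is not removed: 155.9×0.481 = 74.988 t/h of ore enters F4.
water entering = 155.9×0.519 = 80.912 t/h; overhead removed = 0.290×80.912 = 23.465 t/h.
Concentrate = 155.9 − 23.465 = 132.44 t/h.
Mass fraction = 74.988/132.44 = 0.566.

0.566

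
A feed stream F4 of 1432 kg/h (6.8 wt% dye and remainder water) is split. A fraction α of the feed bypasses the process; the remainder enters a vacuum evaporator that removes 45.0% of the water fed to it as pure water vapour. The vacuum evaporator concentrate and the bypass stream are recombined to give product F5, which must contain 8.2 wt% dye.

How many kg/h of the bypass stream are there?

All 1432×0.068 = 97.376 kg/h of dye reaches F5, so F5 = 97.376/0.082 = 1187.5 kg/h and vapour = 244.49 kg/h.
The evaporator receives (1−α)·1432 of feed at 0.932 water and removes 0.450 of that water:
0.450×0.932×(1−α)×1432 = 244.49
(1−α) = 244.49/600.58 = 0.4071;  α = 0.5929.
Bypass flow = 0.5929×1432 = 849.05 kg/h.

849.1 kg/h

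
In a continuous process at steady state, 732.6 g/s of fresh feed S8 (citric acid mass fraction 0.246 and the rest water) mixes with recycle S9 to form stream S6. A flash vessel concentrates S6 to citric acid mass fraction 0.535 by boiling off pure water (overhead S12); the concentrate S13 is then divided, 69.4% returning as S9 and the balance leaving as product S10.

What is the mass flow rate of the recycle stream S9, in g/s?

764 g/s

Overall citric acid balance (none leaves overhead): citric acid in fresh feed = citric acid in product, i.e. 732.6×0.246 = (1−0.694)·S13·0.535.
S13 = 180.22/(0.535×0.306) = 1100.8 g/s.
Recycle S9 = 0.694×1100.8 = 763.99 g/s.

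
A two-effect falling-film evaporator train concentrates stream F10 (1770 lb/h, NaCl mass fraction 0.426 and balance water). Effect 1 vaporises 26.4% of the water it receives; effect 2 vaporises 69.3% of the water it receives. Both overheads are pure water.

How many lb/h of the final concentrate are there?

983.6 lb/h

water in feed = 1770×0.574 = 1016 lb/h.
After stage 1: water left = (1−0.264)×1016 = 747.76; stream total = 1501.8 lb/h.
After stage 2: water left = (1−0.693)×747.76 = 229.56; final concentrate = 983.58 lb/h.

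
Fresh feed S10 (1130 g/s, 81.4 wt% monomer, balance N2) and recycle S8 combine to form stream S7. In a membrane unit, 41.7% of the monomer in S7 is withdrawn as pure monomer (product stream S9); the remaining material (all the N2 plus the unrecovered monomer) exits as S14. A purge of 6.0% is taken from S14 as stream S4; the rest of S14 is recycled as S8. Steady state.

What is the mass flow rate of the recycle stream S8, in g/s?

4408 g/s

N2 enters only via S10 and leaves only via the purge: 1130×0.186 = 0.060×(N2 in S14), and the membrane unit passes all N2, so N2 in S7 = N2 in S14 = 3503 g/s.
monomer in S7: m_A = 1130×0.814 + (1−0.060)·(1−0.417)·m_A, so m_A = 919.82/0.4520 = 2035.1 g/s.
S14 = (1−0.417)×2035.1 + 3503 = 4689.5 g/s.
Recycle S8 = (1−0.060)×4689.5 = 4408.1 g/s.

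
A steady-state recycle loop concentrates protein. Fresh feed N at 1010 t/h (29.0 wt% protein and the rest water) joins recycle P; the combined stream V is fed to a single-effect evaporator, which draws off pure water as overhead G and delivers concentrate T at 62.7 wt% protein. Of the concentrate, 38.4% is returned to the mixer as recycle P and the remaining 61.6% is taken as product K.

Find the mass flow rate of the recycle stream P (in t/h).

Overall protein balance (none leaves overhead): protein in fresh feed = protein in product, i.e. 1010×0.290 = (1−0.384)·T·0.627.
T = 292.9/(0.627×0.616) = 758.35 t/h.
Recycle P = 0.384×758.35 = 291.21 t/h.

291.2 t/h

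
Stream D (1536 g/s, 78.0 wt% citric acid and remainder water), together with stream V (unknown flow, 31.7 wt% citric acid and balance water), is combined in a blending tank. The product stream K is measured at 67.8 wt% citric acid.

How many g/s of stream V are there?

434 g/s

Let V be the unknown flow. Total out = 1536 + V.
citric acid balance: 1198.1 + 0.317·V = 0.678·(1536 + V)
(0.317 − 0.678)·V = 0.678×1536 − 1198.1 = -156.67
V = -156.67 / -0.361 = 433.99 g/s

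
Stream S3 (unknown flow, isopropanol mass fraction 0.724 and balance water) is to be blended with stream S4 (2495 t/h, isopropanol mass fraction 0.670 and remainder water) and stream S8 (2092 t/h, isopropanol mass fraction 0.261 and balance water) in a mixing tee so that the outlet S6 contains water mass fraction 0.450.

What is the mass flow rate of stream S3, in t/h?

1754 t/h

Let S3 be the unknown flow. Total out = 4587 + S3.
water balance: 2369.3 + 0.276·S3 = 0.450·(4587 + S3)
(0.276 − 0.450)·S3 = 0.450×4587 − 2369.3 = -305.19
S3 = -305.19 / -0.174 = 1754 t/h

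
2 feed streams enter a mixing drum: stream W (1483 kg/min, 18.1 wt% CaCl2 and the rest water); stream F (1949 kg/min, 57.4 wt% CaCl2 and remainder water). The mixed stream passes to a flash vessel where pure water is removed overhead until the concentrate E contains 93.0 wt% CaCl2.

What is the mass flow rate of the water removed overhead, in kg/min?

CaCl2 entering = 1483×0.181 + 1949×0.574 = 1387.1 kg/min.
All CaCl2 reports to E, so E = 1387.1/0.930 = 1491.6 kg/min.
Total feed = 3432 kg/min; overhead = 3432 − 1491.6 = 1940.4 kg/min.

1940 kg/min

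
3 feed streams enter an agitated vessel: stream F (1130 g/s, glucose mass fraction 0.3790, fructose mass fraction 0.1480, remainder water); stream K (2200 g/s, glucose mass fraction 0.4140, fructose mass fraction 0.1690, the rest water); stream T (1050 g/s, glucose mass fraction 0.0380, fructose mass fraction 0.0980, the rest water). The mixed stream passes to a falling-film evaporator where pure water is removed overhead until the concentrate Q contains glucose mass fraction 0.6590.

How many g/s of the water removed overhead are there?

glucose entering = 1130×0.379 + 2200×0.414 + 1050×0.038 = 1379 g/s.
All glucose reports to Q, so Q = 1379/0.659 = 2092.5 g/s.
Total feed = 4380 g/s; overhead = 4380 − 2092.5 = 2287.5 g/s.

2287 g/s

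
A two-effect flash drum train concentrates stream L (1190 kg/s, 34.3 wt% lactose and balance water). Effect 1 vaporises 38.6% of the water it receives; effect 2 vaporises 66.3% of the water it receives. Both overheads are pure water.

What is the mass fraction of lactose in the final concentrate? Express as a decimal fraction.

0.7162

water in feed = 1190×0.657 = 781.83 kg/s.
After stage 1: water left = (1−0.386)×781.83 = 480.04; stream total = 888.21 kg/s.
After stage 2: water left = (1−0.663)×480.04 = 161.77; final concentrate = 569.94 kg/s.
lactose fraction = 408.17/569.94 = 0.7162.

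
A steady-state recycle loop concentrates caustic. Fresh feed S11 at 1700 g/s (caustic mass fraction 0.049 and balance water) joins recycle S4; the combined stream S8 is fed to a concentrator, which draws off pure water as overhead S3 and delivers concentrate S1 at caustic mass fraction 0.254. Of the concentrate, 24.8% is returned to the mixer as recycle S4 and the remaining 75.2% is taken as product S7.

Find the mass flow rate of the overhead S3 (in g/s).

Overall caustic balance (none leaves overhead): caustic in fresh feed = caustic in product, i.e. 1700×0.049 = (1−0.248)·S1·0.254.
S1 = 83.3/(0.254×0.752) = 436.11 g/s.
Recycle S4 = 0.248×436.11 = 108.15 g/s.
Combined feed S8 = 1700 + 108.15 = 1808.2 g/s.
Overhead S3 = S8 − S1 = 1808.2 − 436.11 = 1372 g/s.

1372 g/s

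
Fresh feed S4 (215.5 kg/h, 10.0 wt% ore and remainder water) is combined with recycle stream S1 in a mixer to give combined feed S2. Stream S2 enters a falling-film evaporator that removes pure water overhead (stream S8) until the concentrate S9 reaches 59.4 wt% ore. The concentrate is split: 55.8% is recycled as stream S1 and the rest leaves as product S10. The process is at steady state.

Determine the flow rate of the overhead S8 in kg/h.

179.2 kg/h

Overall ore balance (none leaves overhead): ore in fresh feed = ore in product, i.e. 215.5×0.100 = (1−0.558)·S9·0.594.
S9 = 21.55/(0.594×0.442) = 82.08 kg/h.
Recycle S1 = 0.558×82.08 = 45.801 kg/h.
Combined feed S2 = 215.5 + 45.801 = 261.3 kg/h.
Overhead S8 = S2 − S9 = 261.3 − 82.08 = 179.22 kg/h.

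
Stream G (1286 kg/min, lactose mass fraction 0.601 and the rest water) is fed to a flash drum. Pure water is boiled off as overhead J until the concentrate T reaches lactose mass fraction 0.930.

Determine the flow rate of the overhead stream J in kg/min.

lactose is conserved: 1286×0.601 = 772.89 kg/min all reports to the concentrate.
Concentrate = 772.89/(target fraction) = 831.06 kg/min.
Overhead = 1286 − 831.06 = 454.94 kg/min.

454.9 kg/min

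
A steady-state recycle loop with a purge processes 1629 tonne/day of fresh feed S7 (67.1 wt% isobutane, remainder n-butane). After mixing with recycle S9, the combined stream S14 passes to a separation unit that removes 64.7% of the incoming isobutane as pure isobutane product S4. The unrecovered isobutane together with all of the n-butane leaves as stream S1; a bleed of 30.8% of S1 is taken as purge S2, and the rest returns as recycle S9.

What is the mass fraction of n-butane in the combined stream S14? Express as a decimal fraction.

n-butane enters only via S7 and leaves only via the purge: 1629×0.329 = 0.308×(n-butane in S1), and the separation unit passes all n-butane, so n-butane in S14 = n-butane in S1 = 1740.1 tonne/day.
isobutane in S14: m_A = 1629×0.671 + (1−0.308)·(1−0.647)·m_A, so m_A = 1093.1/0.7557 = 1446.4 tonne/day.
S14 = 1446.4 + 1740.1 = 3186.4 tonne/day.
n-butane fraction in S14 = 1740.1/3186.4 = 0.5461.

0.5461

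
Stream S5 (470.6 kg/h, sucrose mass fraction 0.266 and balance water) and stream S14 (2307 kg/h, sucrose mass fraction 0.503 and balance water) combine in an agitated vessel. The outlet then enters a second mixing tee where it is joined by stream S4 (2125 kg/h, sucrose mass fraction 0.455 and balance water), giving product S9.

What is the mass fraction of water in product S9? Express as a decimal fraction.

Overall, product flow = 4902.6 kg/h.
water in = 470.6×0.734 + 2307×0.497 + 2125×0.545 = 2650.1 kg/h.
water fraction in S9 = 0.541.

0.541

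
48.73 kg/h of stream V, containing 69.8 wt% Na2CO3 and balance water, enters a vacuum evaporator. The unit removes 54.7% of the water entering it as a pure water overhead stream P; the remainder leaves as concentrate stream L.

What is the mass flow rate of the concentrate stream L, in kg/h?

40.68 kg/h

water entering = 48.73×0.302 = 14.716 kg/h; overhead removed = 0.547×14.716 = 8.0499 kg/h.
Concentrate = 48.73 − 8.0499 = 40.68 kg/h.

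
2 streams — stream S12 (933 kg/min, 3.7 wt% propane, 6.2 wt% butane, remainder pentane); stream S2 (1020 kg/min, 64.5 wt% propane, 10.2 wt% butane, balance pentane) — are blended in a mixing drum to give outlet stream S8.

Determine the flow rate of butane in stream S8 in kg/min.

161.9 kg/min

butane out = butane in = 933×0.062 + 1020×0.102 = 161.89 kg/min.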